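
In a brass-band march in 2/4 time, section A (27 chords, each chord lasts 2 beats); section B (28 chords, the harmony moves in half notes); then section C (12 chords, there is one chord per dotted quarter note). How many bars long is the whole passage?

64 bars

A: 27 × 2 = 54 beats = 27 bars.
B: 28 × 2 = 56 beats = 28 bars.
C: 12 × 1.5 = 18 beats = 9 bars.
Total: 27 + 28 + 9 = 64 bars.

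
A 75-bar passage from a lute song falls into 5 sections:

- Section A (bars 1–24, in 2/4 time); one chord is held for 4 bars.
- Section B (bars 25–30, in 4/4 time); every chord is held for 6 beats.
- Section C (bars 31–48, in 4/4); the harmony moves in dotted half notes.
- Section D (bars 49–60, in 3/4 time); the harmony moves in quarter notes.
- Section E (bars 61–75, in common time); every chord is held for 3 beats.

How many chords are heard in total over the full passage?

90 chords

A: 24·2 = 48 beats, 48/8 = 6 chords.
B: 6·4 = 24 beats, 24/6 = 4 chords.
C: 18·4 = 72 beats, 72/3 = 24 chords.
D: 12·3 = 36 beats, 36/1 = 36 chords.
E: 15·4 = 60 beats, 60/3 = 20 chords.
Total: 6 + 4 + 24 + 36 + 20 = 90.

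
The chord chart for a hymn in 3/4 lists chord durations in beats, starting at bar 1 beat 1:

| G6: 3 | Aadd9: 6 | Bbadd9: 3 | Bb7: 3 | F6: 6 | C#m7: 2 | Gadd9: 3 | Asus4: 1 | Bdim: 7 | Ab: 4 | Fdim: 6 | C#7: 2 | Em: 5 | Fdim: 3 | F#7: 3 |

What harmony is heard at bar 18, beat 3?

Beat 3 of bar 18 is beat (18−1)×3 + 3 = 54 overall.
Running totals: G6 ends at 3, Aadd9 ends at 9, Bbadd9 ends at 12, Bb7 ends at 15, F6 ends at 21, C#m7 ends at 23, Gadd9 ends at 26, Asus4 ends at 27, Bdim ends at 34, Ab ends at 38, Fdim ends at 44, C#7 ends at 46, Em ends at 51, Fdim ends at 54.
Beat 54 falls within Fdim.

Fdim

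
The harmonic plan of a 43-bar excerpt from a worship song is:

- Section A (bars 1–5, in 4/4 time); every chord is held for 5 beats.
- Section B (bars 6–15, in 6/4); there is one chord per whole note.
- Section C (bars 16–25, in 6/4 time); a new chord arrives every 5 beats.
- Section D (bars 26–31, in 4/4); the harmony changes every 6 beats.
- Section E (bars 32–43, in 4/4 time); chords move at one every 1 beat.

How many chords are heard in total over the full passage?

83 chords

A: 5 bars × 4 beats = 20 beats; 5 beats/chord → 4 chords.
B: 10 bars × 6 beats = 60 beats; 4 beats/chord → 15 chords.
C: 10 bars × 6 beats = 60 beats; 5 beats/chord → 12 chords.
D: 6 bars × 4 beats = 24 beats; 6 beats/chord → 4 chords.
E: 12 bars × 4 beats = 48 beats; 1 beat/chord → 48 chords.
Total: 4 + 15 + 12 + 4 + 48 = 83.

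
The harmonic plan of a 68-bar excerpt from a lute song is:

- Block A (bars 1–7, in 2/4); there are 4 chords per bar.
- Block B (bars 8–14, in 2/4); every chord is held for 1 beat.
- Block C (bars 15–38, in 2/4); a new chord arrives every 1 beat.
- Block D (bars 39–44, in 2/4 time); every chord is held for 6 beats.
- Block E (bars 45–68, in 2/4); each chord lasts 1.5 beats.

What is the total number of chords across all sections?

A: 7·2 = 14 beats, 14/0.5 = 28 chords.
B: 7·2 = 14 beats, 14/1 = 14 chords.
C: 24·2 = 48 beats, 48/1 = 48 chords.
D: 6·2 = 12 beats, 12/6 = 2 chords.
E: 24·2 = 48 beats, 48/1.5 = 32 chords.
Total: 28 + 14 + 48 + 2 + 32 = 124.

124 chords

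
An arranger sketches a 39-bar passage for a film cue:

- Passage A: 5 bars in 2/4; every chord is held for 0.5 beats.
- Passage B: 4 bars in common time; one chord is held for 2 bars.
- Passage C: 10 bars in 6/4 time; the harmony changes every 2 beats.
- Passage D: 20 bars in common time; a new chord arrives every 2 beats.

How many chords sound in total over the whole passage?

A: 5 bars × 2 beats = 10 beats; 0.5 beats/chord → 20 chords.
B: 4 bars × 4 beats = 16 beats; 8 beats/chord → 2 chords.
C: 10 bars × 6 beats = 60 beats; 2 beats/chord → 30 chords.
D: 20 bars × 4 beats = 80 beats; 2 beats/chord → 40 chords.
Total: 20 + 2 + 30 + 40 = 92.

92 chords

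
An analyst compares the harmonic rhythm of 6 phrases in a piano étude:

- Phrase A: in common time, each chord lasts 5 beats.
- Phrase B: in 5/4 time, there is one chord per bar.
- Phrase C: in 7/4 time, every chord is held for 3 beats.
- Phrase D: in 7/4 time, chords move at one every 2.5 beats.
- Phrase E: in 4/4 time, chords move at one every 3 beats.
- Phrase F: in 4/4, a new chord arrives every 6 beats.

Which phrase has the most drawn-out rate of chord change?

A: 4/5 = 0.8 chords/bar.
B: 5/5 = 1 chord/bar.
C: 7/3 = 7/3 chords/bar.
D: 7/2.5 = 2.8 chords/bar.
E: 4/3 = 4/3 chords/bar.
F: 4/6 = 2/3 chords/bar.
Slowest is F at 2/3 chords/bar.

Phrase F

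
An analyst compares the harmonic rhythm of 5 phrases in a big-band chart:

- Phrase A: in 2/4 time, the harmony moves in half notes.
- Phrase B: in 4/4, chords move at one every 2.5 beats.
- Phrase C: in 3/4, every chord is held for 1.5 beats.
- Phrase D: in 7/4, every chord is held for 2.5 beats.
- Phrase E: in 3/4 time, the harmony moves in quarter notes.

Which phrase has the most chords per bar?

A: 2/2 = 1 chord/bar.
B: 4/2.5 = 1.6 chords/bar.
C: 3/1.5 = 2 chords/bar.
D: 7/2.5 = 2.8 chords/bar.
E: 3/1 = 3 chords/bar.
Fastest is E at 3 chords/bar.

Phrase E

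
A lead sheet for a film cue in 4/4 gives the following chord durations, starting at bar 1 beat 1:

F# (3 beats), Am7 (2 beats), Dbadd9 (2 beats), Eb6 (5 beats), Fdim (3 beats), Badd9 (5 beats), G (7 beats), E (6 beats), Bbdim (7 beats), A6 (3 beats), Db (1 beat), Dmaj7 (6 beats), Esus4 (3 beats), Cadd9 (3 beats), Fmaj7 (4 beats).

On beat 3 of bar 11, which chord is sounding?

Beat 3 of bar 11 is beat (11−1)×4 + 3 = 43 overall.
Running totals: F# ends at 3, Am7 ends at 5, Dbadd9 ends at 7, Eb6 ends at 12, Fdim ends at 15, Badd9 ends at 20, G ends at 27, E ends at 33, Bbdim ends at 40, A6 ends at 43.
Beat 43 falls within A6.

A6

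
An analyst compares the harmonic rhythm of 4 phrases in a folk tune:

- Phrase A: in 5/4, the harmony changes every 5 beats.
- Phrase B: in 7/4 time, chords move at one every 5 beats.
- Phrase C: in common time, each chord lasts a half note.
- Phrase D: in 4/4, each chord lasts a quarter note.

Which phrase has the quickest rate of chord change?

Phrase D

A: 5 beats/bar ÷ 5 beats/chord = 1 chord/bar.
B: 7 beats/bar ÷ 5 beats/chord = 1.4 chords/bar.
C: 4 beats/bar ÷ 2 beats/chord = 2 chords/bar.
D: 4 beats/bar ÷ 1 beat/chord = 4 chords/bar.
Fastest is D at 4 chords/bar.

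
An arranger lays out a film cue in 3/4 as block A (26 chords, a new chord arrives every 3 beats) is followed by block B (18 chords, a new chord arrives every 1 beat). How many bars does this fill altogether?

32 bars

A: 26 × 3 = 78 beats = 26 bars.
B: 18 × 1 = 18 beats = 6 bars.
Total: 26 + 6 = 32 bars.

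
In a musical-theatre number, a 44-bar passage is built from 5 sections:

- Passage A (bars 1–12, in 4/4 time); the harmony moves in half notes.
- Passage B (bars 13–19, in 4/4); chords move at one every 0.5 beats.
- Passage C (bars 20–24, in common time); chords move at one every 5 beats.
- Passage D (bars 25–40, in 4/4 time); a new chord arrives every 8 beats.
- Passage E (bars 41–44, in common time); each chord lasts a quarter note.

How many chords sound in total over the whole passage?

A: 12·4 = 48 beats, 48/2 = 24 chords.
B: 7·4 = 28 beats, 28/0.5 = 56 chords.
C: 5·4 = 20 beats, 20/5 = 4 chords.
D: 16·4 = 64 beats, 64/8 = 8 chords.
E: 4·4 = 16 beats, 16/1 = 16 chords.
Total: 24 + 56 + 4 + 8 + 16 = 108.

108 chords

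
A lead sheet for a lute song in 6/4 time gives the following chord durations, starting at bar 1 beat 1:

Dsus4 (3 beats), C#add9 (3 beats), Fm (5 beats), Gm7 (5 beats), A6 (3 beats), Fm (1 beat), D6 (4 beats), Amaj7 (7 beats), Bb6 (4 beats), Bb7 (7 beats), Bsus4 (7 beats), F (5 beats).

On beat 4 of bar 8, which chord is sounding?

Bsus4

Beat 4 of bar 8 is beat (8−1)×6 + 4 = 46 overall.
Running totals: Dsus4 ends at 3, C#add9 ends at 6, Fm ends at 11, Gm7 ends at 16, A6 ends at 19, Fm ends at 20, D6 ends at 24, Amaj7 ends at 31, Bb6 ends at 35, Bb7 ends at 42, Bsus4 ends at 49.
Beat 46 falls within Bsus4.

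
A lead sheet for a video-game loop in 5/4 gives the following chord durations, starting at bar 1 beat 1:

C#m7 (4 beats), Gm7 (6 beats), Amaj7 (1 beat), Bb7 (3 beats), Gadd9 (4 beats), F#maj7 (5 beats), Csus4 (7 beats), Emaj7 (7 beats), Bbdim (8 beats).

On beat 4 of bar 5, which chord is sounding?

Csus4

Beat 4 of bar 5 is beat (5−1)×5 + 4 = 24 overall.
Running totals: C#m7 ends at 4, Gm7 ends at 10, Amaj7 ends at 11, Bb7 ends at 14, Gadd9 ends at 18, F#maj7 ends at 23, Csus4 ends at 30.
Beat 24 falls within Csus4.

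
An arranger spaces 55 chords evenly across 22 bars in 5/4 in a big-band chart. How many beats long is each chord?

2 beats

22 bars × 5 beats/bar = 110 beats total.
110 beats ÷ 55 chords = 2 beats per chord.
(That is a half note.)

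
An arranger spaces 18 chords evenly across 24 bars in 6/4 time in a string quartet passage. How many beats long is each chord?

24 bars × 6 beats/bar = 144 beats total.
144 beats ÷ 18 chords = 8 beats per chord.

8 beats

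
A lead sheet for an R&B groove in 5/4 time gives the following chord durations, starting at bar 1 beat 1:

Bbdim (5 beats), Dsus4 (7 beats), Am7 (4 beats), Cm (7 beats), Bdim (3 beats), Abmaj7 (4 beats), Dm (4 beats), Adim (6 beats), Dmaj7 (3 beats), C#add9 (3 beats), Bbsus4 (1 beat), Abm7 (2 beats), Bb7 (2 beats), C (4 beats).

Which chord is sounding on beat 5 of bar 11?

C

Beat 5 of bar 11 is beat (11−1)×5 + 5 = 55 overall.
Running totals: Bbdim ends at 5, Dsus4 ends at 12, Am7 ends at 16, Cm ends at 23, Bdim ends at 26, Abmaj7 ends at 30, Dm ends at 34, Adim ends at 40, Dmaj7 ends at 43, C#add9 ends at 46, Bbsus4 ends at 47, Abm7 ends at 49, Bb7 ends at 51, C ends at 55.
Beat 55 falls within C.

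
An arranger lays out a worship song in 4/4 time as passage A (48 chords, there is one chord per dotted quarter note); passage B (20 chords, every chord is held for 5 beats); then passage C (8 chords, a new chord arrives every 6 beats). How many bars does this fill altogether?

55 bars

A: 48 × 1.5 = 72 beats = 18 bars.
B: 20 × 5 = 100 beats = 25 bars.
C: 8 × 6 = 48 beats = 12 bars.
Total: 18 + 25 + 12 = 55 bars.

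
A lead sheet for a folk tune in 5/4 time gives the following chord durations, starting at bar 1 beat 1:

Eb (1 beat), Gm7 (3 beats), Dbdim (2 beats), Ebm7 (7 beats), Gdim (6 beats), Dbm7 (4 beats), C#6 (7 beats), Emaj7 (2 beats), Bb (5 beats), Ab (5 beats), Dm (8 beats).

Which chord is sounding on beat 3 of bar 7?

Bb

Beat 3 of bar 7 is beat (7−1)×5 + 3 = 33 overall.
Running totals: Eb ends at 1, Gm7 ends at 4, Dbdim ends at 6, Ebm7 ends at 13, Gdim ends at 19, Dbm7 ends at 23, C#6 ends at 30, Emaj7 ends at 32, Bb ends at 37.
Beat 33 falls within Bb.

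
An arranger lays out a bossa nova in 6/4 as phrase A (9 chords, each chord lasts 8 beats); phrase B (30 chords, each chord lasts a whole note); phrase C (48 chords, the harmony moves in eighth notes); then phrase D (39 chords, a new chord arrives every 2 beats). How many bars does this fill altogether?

A: 9 × 8 = 72 beats = 12 bars.
B: 30 × 4 = 120 beats = 20 bars.
C: 48 × 0.5 = 24 beats = 4 bars.
D: 39 × 2 = 78 beats = 13 bars.
Total: 12 + 20 + 4 + 13 = 49 bars.

49 bars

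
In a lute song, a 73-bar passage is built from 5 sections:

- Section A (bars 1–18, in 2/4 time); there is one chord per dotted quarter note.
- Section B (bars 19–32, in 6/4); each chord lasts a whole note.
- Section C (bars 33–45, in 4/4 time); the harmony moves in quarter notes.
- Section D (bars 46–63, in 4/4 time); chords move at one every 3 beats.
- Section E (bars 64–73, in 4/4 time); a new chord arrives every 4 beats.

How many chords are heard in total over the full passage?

131 chords

A: 18 bars × 2 beats = 36 beats; 1.5 beats/chord → 24 chords.
B: 14 bars × 6 beats = 84 beats; 4 beats/chord → 21 chords.
C: 13 bars × 4 beats = 52 beats; 1 beat/chord → 52 chords.
D: 18 bars × 4 beats = 72 beats; 3 beats/chord → 24 chords.
E: 10 bars × 4 beats = 40 beats; 4 beats/chord → 10 chords.
Total: 24 + 21 + 52 + 24 + 10 = 131.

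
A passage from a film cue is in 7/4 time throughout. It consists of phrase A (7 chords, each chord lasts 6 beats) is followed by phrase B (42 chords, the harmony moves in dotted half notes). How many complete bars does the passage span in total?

24 bars

A: 7 × 6 = 42 beats = 6 bars.
B: 42 × 3 = 126 beats = 18 bars.
Total: 6 + 18 = 24 bars.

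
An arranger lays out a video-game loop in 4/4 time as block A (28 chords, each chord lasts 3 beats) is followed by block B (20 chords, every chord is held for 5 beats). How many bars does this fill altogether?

A: 28 × 3 = 84 beats = 21 bars.
B: 20 × 5 = 100 beats = 25 bars.
Total: 21 + 25 = 46 bars.

46 bars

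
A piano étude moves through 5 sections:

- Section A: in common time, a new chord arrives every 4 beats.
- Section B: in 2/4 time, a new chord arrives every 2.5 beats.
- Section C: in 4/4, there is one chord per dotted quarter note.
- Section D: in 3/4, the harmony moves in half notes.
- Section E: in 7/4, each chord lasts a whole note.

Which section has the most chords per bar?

A: 4 beats/bar ÷ 4 beats/chord = 1 chord/bar.
B: 2 beats/bar ÷ 2.5 beats/chord = 0.8 chords/bar.
C: 4 beats/bar ÷ 1.5 beats/chord = 8/3 chords/bar.
D: 3 beats/bar ÷ 2 beats/chord = 1.5 chords/bar.
E: 7 beats/bar ÷ 4 beats/chord = 1.75 chords/bar.
Fastest is C at 8/3 chords/bar.

Section C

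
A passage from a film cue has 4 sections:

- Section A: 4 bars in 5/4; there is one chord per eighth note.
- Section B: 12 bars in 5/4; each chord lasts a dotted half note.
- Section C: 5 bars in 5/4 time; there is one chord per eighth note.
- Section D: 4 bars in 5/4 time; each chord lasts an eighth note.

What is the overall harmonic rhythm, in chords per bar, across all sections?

A: 4 × 5 = 20 beats ÷ 0.5 = 40 chords.
B: 12 × 5 = 60 beats ÷ 3 = 20 chords.
C: 5 × 5 = 25 beats ÷ 0.5 = 50 chords.
D: 4 × 5 = 20 beats ÷ 0.5 = 40 chords.
Overall: 150 chords over 25 bars → 150/25 = 6 chords per bar.

6 chords per bar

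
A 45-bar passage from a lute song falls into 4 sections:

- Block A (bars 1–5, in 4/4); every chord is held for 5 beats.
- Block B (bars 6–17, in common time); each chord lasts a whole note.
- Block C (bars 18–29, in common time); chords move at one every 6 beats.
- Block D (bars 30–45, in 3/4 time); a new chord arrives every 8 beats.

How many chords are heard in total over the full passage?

30 chords

A: 5 bars × 4 beats = 20 beats; 5 beats/chord → 4 chords.
B: 12 bars × 4 beats = 48 beats; 4 beats/chord → 12 chords.
C: 12 bars × 4 beats = 48 beats; 6 beats/chord → 8 chords.
D: 16 bars × 3 beats = 48 beats; 8 beats/chord → 6 chords.
Total: 4 + 12 + 8 + 6 = 30.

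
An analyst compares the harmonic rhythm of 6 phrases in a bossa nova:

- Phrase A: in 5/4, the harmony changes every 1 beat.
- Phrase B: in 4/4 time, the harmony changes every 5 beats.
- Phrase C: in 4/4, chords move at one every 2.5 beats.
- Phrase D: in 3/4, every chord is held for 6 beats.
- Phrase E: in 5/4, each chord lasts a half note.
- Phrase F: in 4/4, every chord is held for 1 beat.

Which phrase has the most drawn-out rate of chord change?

A: 5 beats/bar ÷ 1 beat/chord = 5 chords/bar.
B: 4 beats/bar ÷ 5 beats/chord = 0.8 chords/bar.
C: 4 beats/bar ÷ 2.5 beats/chord = 1.6 chords/bar.
D: 3 beats/bar ÷ 6 beats/chord = 0.5 chords/bar.
E: 5 beats/bar ÷ 2 beats/chord = 2.5 chords/bar.
F: 4 beats/bar ÷ 1 beat/chord = 4 chords/bar.
Slowest is D at 0.5 chords/bar.

Phrase D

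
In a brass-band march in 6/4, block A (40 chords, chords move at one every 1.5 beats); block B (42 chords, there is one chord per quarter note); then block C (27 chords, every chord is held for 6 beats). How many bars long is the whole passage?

44 bars

A: 40 × 1.5 = 60 beats = 10 bars.
B: 42 × 1 = 42 beats = 7 bars.
C: 27 × 6 = 162 beats = 27 bars.
Total: 10 + 7 + 27 = 44 bars.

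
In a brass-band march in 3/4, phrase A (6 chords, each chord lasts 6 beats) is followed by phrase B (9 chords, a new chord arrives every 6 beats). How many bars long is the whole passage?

30 bars

A: 6 × 6 = 36 beats = 12 bars.
B: 9 × 6 = 54 beats = 18 bars.
Total: 12 + 18 = 30 bars.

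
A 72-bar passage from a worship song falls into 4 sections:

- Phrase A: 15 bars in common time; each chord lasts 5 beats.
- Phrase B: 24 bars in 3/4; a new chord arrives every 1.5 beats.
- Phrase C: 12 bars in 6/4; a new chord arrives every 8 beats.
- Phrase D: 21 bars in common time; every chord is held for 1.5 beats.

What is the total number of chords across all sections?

A: 15·4 = 60 beats, 60/5 = 12 chords.
B: 24·3 = 72 beats, 72/1.5 = 48 chords.
C: 12·6 = 72 beats, 72/8 = 9 chords.
D: 21·4 = 84 beats, 84/1.5 = 56 chords.
Total: 12 + 48 + 9 + 56 = 125.

125 chords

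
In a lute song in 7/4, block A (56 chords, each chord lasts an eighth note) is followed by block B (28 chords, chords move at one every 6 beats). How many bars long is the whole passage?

28 bars

A: 56 × 0.5 = 28 beats = 4 bars.
B: 28 × 6 = 168 beats = 24 bars.
Total: 4 + 24 = 28 bars.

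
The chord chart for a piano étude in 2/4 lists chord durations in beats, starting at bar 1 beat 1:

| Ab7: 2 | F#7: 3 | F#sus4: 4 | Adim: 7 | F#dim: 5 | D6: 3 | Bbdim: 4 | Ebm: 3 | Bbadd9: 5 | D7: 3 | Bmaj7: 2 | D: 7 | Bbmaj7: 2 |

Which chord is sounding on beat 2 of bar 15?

Ebm

Beat 2 of bar 15 is beat (15−1)×2 + 2 = 30 overall.
Running totals: Ab7 ends at 2, F#7 ends at 5, F#sus4 ends at 9, Adim ends at 16, F#dim ends at 21, D6 ends at 24, Bbdim ends at 28, Ebm ends at 31.
Beat 30 falls within Ebm.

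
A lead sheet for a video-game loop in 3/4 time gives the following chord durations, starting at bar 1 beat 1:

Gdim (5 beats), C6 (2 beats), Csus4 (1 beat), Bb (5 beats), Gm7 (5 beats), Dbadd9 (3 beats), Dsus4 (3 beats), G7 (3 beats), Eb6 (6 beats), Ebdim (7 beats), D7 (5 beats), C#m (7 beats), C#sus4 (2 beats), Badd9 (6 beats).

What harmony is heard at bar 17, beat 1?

Beat 1 of bar 17 is beat (17−1)×3 + 1 = 49 overall.
Running totals: Gdim ends at 5, C6 ends at 7, Csus4 ends at 8, Bb ends at 13, Gm7 ends at 18, Dbadd9 ends at 21, Dsus4 ends at 24, G7 ends at 27, Eb6 ends at 33, Ebdim ends at 40, D7 ends at 45, C#m ends at 52.
Beat 49 falls within C#m.

C#m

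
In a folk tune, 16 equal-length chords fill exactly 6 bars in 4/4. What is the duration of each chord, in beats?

6 bars × 4 beats/bar = 24 beats total.
24 beats ÷ 16 chords = 1.5 beats per chord.
(That is a dotted quarter note.)

1.5 beats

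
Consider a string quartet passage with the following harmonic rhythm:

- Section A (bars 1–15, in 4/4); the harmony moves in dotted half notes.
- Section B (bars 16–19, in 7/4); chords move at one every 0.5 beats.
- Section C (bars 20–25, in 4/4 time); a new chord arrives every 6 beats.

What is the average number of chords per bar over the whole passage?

3.2 chords per bar

A: 15 bars of 4 beats is 60 beats; at 3 beats each that's 20 chords.
B: 4 bars of 7 beats is 28 beats; at 0.5 beats each that's 56 chords.
C: 6 bars of 4 beats is 24 beats; at 6 beats each that's 4 chords.
Overall: 80 chords over 25 bars → 80/25 = 3.2 chords per bar.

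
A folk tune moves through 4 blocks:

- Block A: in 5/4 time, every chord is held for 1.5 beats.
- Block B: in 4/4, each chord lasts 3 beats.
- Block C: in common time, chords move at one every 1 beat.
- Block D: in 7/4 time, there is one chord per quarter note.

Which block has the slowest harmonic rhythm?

Block B

A: each chord is 1.5 beats in 5/4, so 10/3 per bar.
B: each chord is 3 beats in 4/4, so 4/3 per bar.
C: each chord is 1 beat in 4/4, so 4 per bar.
D: each chord is 1 beat in 7/4, so 7 per bar.
Slowest is B at 4/3 chords/bar.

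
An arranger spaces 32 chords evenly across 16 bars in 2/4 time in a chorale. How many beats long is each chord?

16 bars × 2 beats/bar = 32 beats total.
32 beats ÷ 32 chords = 1 beats per chord.
(That is a quarter note.)

1 beat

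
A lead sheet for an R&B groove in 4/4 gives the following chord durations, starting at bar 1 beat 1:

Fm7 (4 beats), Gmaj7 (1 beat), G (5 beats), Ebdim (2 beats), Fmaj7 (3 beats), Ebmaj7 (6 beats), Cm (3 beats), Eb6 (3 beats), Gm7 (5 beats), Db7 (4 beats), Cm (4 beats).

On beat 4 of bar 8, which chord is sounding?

Beat 4 of bar 8 is beat (8−1)×4 + 4 = 32 overall.
Running totals: Fm7 ends at 4, Gmaj7 ends at 5, G ends at 10, Ebdim ends at 12, Fmaj7 ends at 15, Ebmaj7 ends at 21, Cm ends at 24, Eb6 ends at 27, Gm7 ends at 32.
Beat 32 falls within Gm7.

Gm7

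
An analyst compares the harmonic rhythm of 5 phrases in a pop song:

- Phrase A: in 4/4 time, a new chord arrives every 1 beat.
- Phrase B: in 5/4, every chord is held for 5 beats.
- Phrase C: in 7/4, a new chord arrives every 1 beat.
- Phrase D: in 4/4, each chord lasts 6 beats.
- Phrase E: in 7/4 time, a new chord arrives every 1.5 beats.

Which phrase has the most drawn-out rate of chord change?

Phrase D

A: each chord is 1 beat in 4/4, so 4 per bar.
B: each chord is 5 beats in 5/4, so 1 per bar.
C: each chord is 1 beat in 7/4, so 7 per bar.
D: each chord is 6 beats in 4/4, so 2/3 per bar.
E: each chord is 1.5 beats in 7/4, so 14/3 per bar.
Slowest is D at 2/3 chords/bar.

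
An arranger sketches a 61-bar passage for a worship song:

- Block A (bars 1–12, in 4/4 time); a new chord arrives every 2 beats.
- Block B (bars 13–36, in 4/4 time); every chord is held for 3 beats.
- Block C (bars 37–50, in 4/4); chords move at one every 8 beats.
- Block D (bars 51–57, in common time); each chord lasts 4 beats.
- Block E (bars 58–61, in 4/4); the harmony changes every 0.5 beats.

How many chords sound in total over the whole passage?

A: 12·4 = 48 beats, 48/2 = 24 chords.
B: 24·4 = 96 beats, 96/3 = 32 chords.
C: 14·4 = 56 beats, 56/8 = 7 chords.
D: 7·4 = 28 beats, 28/4 = 7 chords.
E: 4·4 = 16 beats, 16/0.5 = 32 chords.
Total: 24 + 32 + 7 + 7 + 32 = 102.

102 chords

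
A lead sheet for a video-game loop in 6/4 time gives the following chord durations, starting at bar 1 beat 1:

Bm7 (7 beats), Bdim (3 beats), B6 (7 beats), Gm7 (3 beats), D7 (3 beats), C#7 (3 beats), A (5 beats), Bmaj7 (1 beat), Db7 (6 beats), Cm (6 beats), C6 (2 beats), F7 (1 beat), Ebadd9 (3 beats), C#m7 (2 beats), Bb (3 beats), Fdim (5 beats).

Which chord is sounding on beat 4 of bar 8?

C6

Beat 4 of bar 8 is beat (8−1)×6 + 4 = 46 overall.
Running totals: Bm7 ends at 7, Bdim ends at 10, B6 ends at 17, Gm7 ends at 20, D7 ends at 23, C#7 ends at 26, A ends at 31, Bmaj7 ends at 32, Db7 ends at 38, Cm ends at 44, C6 ends at 46.
Beat 46 falls within C6.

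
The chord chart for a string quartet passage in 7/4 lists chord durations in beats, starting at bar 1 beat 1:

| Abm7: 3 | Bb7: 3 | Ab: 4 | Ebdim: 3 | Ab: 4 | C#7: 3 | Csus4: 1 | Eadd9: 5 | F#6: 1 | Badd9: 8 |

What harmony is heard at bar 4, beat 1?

Beat 1 of bar 4 is beat (4−1)×7 + 1 = 22 overall.
Running totals: Abm7 ends at 3, Bb7 ends at 6, Ab ends at 10, Ebdim ends at 13, Ab ends at 17, C#7 ends at 20, Csus4 ends at 21, Eadd9 ends at 26.
Beat 22 falls within Eadd9.

Eadd9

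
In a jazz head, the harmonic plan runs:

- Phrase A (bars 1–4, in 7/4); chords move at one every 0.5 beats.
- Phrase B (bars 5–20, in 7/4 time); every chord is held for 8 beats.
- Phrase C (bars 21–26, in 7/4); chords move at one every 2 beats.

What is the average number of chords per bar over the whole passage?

A: 4 × 7 = 28 beats ÷ 0.5 = 56 chords.
B: 16 × 7 = 112 beats ÷ 8 = 14 chords.
C: 6 × 7 = 42 beats ÷ 2 = 21 chords.
Overall: 91 chords over 26 bars → 91/26 = 3.5 chords per bar.

3.5 chords per bar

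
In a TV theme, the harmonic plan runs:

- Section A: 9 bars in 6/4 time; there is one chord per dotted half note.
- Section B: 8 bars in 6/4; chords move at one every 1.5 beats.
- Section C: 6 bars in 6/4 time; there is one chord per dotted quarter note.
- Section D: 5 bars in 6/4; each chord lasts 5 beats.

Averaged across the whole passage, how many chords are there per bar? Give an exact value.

A: 9 × 6 = 54 beats ÷ 3 = 18 chords.
B: 8 × 6 = 48 beats ÷ 1.5 = 32 chords.
C: 6 × 6 = 36 beats ÷ 1.5 = 24 chords.
D: 5 × 6 = 30 beats ÷ 5 = 6 chords.
Overall: 80 chords over 28 bars → 80/28 = 20/7 chords per bar.

20/7 chords per bar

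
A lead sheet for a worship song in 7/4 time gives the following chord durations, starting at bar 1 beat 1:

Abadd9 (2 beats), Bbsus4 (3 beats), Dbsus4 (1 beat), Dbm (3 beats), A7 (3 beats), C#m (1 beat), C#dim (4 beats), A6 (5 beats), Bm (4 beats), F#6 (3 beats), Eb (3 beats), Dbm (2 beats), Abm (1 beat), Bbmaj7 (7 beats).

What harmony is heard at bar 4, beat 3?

Beat 3 of bar 4 is beat (4−1)×7 + 3 = 24 overall.
Running totals: Abadd9 ends at 2, Bbsus4 ends at 5, Dbsus4 ends at 6, Dbm ends at 9, A7 ends at 12, C#m ends at 13, C#dim ends at 17, A6 ends at 22, Bm ends at 26.
Beat 24 falls within Bm.

Bm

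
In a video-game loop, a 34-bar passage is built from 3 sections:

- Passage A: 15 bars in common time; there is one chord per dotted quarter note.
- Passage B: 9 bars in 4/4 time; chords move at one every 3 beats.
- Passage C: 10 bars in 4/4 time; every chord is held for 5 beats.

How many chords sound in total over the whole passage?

60 chords

A has 60 beats and chords last 1.5 each, so 40 chords.
B has 36 beats and chords last 3 each, so 12 chords.
C has 40 beats and chords last 5 each, so 8 chords.
Total: 40 + 12 + 8 = 60.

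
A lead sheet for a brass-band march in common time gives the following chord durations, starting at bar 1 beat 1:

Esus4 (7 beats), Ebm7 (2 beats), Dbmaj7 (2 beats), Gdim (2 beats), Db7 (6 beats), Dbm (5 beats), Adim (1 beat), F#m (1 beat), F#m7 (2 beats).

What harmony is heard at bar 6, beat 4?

Beat 4 of bar 6 is beat (6−1)×4 + 4 = 24 overall.
Running totals: Esus4 ends at 7, Ebm7 ends at 9, Dbmaj7 ends at 11, Gdim ends at 13, Db7 ends at 19, Dbm ends at 24.
Beat 24 falls within Dbm.

Dbm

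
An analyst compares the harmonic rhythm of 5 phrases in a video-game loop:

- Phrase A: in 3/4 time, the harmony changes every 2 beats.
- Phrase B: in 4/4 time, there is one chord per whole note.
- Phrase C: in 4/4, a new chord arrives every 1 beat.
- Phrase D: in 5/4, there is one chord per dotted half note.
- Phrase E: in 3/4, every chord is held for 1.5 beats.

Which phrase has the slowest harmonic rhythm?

Phrase B

A: 3 beats/bar ÷ 2 beats/chord = 1.5 chords/bar.
B: 4 beats/bar ÷ 4 beats/chord = 1 chord/bar.
C: 4 beats/bar ÷ 1 beat/chord = 4 chords/bar.
D: 5 beats/bar ÷ 3 beats/chord = 5/3 chords/bar.
E: 3 beats/bar ÷ 1.5 beats/chord = 2 chords/bar.
Slowest is B at 1 chords/bar.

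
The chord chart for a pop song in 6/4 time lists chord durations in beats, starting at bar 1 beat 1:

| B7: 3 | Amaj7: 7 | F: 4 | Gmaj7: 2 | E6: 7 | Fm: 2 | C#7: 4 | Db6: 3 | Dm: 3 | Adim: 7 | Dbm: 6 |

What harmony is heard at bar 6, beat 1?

Db6

Beat 1 of bar 6 is beat (6−1)×6 + 1 = 31 overall.
Running totals: B7 ends at 3, Amaj7 ends at 10, F ends at 14, Gmaj7 ends at 16, E6 ends at 23, Fm ends at 25, C#7 ends at 29, Db6 ends at 32.
Beat 31 falls within Db6.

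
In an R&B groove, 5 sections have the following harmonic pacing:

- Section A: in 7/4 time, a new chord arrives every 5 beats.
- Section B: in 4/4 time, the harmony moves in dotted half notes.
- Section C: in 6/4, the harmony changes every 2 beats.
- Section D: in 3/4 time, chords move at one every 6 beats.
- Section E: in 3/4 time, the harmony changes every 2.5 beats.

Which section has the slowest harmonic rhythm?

Section D

A: 7/5 = 1.4 chords/bar.
B: 4/3 = 4/3 chords/bar.
C: 6/2 = 3 chords/bar.
D: 3/6 = 0.5 chords/bar.
E: 3/2.5 = 1.2 chords/bar.
Slowest is D at 0.5 chords/bar.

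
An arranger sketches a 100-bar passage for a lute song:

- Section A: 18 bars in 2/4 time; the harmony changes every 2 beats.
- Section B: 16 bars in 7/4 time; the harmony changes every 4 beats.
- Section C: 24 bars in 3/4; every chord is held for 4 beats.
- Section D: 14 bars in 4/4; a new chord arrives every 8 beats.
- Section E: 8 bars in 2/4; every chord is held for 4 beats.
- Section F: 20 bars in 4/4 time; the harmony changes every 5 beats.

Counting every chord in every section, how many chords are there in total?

A has 36 beats and chords last 2 each, so 18 chords.
B has 112 beats and chords last 4 each, so 28 chords.
C has 72 beats and chords last 4 each, so 18 chords.
D has 56 beats and chords last 8 each, so 7 chords.
E has 16 beats and chords last 4 each, so 4 chords.
F has 80 beats and chords last 5 each, so 16 chords.
Total: 18 + 28 + 18 + 7 + 4 + 16 = 91.

91 chords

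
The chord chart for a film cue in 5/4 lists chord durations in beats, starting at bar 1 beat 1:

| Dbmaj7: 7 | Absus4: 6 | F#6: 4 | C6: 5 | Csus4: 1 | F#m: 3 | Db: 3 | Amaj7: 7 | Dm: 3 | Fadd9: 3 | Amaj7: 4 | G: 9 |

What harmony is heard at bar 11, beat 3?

G

Beat 3 of bar 11 is beat (11−1)×5 + 3 = 53 overall.
Running totals: Dbmaj7 ends at 7, Absus4 ends at 13, F#6 ends at 17, C6 ends at 22, Csus4 ends at 23, F#m ends at 26, Db ends at 29, Amaj7 ends at 36, Dm ends at 39, Fadd9 ends at 42, Amaj7 ends at 46, G ends at 55.
Beat 53 falls within G.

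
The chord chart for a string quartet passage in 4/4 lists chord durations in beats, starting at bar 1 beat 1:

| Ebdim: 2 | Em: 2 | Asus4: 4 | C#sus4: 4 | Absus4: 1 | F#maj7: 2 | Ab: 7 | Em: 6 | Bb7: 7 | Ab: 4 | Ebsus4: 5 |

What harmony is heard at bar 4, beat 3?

F#maj7

Beat 3 of bar 4 is beat (4−1)×4 + 3 = 15 overall.
Running totals: Ebdim ends at 2, Em ends at 4, Asus4 ends at 8, C#sus4 ends at 12, Absus4 ends at 13, F#maj7 ends at 15.
Beat 15 falls within F#maj7.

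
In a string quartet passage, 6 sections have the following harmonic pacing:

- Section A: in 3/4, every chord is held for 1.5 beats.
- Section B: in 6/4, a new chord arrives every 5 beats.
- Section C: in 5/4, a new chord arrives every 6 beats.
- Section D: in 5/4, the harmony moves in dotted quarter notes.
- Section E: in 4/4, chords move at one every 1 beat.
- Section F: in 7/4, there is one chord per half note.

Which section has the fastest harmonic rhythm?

Section E

A: 3 beats/bar ÷ 1.5 beats/chord = 2 chords/bar.
B: 6 beats/bar ÷ 5 beats/chord = 1.2 chords/bar.
C: 5 beats/bar ÷ 6 beats/chord = 5/6 chords/bar.
D: 5 beats/bar ÷ 1.5 beats/chord = 10/3 chords/bar.
E: 4 beats/bar ÷ 1 beat/chord = 4 chords/bar.
F: 7 beats/bar ÷ 2 beats/chord = 3.5 chords/bar.
Fastest is E at 4 chords/bar.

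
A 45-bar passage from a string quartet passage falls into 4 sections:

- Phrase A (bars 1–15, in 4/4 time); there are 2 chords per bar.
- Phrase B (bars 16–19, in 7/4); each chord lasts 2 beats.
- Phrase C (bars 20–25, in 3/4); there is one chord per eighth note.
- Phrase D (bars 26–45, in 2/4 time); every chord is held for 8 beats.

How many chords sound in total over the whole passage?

85 chords

A: 15 bars × 4 beats = 60 beats; 2 beats/chord → 30 chords.
B: 4 bars × 7 beats = 28 beats; 2 beats/chord → 14 chords.
C: 6 bars × 3 beats = 18 beats; 0.5 beats/chord → 36 chords.
D: 20 bars × 2 beats = 40 beats; 8 beats/chord → 5 chords.
Total: 30 + 14 + 36 + 5 = 85.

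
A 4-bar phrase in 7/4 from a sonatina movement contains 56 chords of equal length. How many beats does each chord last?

0.5 beats

4 bars × 7 beats/bar = 28 beats total.
28 beats ÷ 56 chords = 0.5 beats per chord.
(That is an eighth note.)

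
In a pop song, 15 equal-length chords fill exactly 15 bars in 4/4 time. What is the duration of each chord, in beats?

4 beats

15 bars × 4 beats/bar = 60 beats total.
60 beats ÷ 15 chords = 4 beats per chord.
(That is a whole note.)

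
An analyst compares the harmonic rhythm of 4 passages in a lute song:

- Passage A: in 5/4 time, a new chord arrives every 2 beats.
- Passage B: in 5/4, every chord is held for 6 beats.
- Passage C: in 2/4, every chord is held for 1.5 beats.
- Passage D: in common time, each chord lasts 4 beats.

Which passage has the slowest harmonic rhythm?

A: 5/2 = 2.5 chords/bar.
B: 5/6 = 5/6 chords/bar.
C: 2/1.5 = 4/3 chords/bar.
D: 4/4 = 1 chord/bar.
Slowest is B at 5/6 chords/bar.

Passage B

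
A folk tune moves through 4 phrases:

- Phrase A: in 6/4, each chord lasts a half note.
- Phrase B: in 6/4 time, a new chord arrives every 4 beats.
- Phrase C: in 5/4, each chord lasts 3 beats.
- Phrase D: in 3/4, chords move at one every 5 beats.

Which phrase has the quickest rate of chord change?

Phrase A

A: 6/2 = 3 chords/bar.
B: 6/4 = 1.5 chords/bar.
C: 5/3 = 5/3 chords/bar.
D: 3/5 = 0.6 chords/bar.
Fastest is A at 3 chords/bar.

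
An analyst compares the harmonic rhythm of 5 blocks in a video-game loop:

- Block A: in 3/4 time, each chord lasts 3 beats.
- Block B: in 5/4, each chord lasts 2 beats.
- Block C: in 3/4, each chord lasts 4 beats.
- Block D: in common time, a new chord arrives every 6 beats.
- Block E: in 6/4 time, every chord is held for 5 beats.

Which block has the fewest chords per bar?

A: 3 beats/bar ÷ 3 beats/chord = 1 chord/bar.
B: 5 beats/bar ÷ 2 beats/chord = 2.5 chords/bar.
C: 3 beats/bar ÷ 4 beats/chord = 0.75 chords/bar.
D: 4 beats/bar ÷ 6 beats/chord = 2/3 chords/bar.
E: 6 beats/bar ÷ 5 beats/chord = 1.2 chords/bar.
Slowest is D at 2/3 chords/bar.

Block D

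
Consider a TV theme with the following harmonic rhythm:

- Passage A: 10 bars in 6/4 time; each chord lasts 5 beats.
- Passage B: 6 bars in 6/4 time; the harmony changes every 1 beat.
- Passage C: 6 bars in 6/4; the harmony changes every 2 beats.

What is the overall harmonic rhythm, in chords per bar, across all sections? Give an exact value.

A: 10 × 6 = 60 beats ÷ 5 = 12 chords.
B: 6 × 6 = 36 beats ÷ 1 = 36 chords.
C: 6 × 6 = 36 beats ÷ 2 = 18 chords.
Overall: 66 chords over 22 bars → 66/22 = 3 chords per bar.

3 chords per bar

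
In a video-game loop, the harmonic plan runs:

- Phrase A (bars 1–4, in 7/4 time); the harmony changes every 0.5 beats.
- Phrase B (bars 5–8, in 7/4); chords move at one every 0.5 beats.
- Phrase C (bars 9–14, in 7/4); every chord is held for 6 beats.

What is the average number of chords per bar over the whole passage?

A: 4 bars of 7 beats is 28 beats; at 0.5 beats each that's 56 chords.
B: 4 bars of 7 beats is 28 beats; at 0.5 beats each that's 56 chords.
C: 6 bars of 7 beats is 42 beats; at 6 beats each that's 7 chords.
Overall: 119 chords over 14 bars → 119/14 = 8.5 chords per bar.

8.5 chords per bar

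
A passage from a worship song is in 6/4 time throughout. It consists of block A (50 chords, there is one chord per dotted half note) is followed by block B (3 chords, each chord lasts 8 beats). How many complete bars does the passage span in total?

29 bars

A: 50 × 3 = 150 beats = 25 bars.
B: 3 × 8 = 24 beats = 4 bars.
Total: 25 + 4 = 29 bars.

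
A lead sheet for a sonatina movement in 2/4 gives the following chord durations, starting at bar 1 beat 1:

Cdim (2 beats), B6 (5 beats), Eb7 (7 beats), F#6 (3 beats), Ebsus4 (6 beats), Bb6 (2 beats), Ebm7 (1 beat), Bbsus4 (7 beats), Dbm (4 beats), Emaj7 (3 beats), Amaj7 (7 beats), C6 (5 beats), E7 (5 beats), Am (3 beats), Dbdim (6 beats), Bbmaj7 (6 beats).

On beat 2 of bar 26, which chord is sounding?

Beat 2 of bar 26 is beat (26−1)×2 + 2 = 52 overall.
Running totals: Cdim ends at 2, B6 ends at 7, Eb7 ends at 14, F#6 ends at 17, Ebsus4 ends at 23, Bb6 ends at 25, Ebm7 ends at 26, Bbsus4 ends at 33, Dbm ends at 37, Emaj7 ends at 40, Amaj7 ends at 47, C6 ends at 52.
Beat 52 falls within C6.

C6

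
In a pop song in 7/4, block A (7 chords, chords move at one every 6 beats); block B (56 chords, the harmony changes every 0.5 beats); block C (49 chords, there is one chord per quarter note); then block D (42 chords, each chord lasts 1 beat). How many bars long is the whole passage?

23 bars

A: 7 × 6 = 42 beats = 6 bars.
B: 56 × 0.5 = 28 beats = 4 bars.
C: 49 × 1 = 49 beats = 7 bars.
D: 42 × 1 = 42 beats = 6 bars.
Total: 6 + 4 + 7 + 6 = 23 bars.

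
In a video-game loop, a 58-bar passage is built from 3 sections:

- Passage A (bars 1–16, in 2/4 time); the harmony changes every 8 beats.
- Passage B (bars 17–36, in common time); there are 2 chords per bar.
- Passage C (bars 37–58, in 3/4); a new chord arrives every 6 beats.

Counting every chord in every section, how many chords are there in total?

55 chords

A has 32 beats and chords last 8 each, so 4 chords.
B has 80 beats and chords last 2 each, so 40 chords.
C has 66 beats and chords last 6 each, so 11 chords.
Total: 4 + 40 + 11 = 55.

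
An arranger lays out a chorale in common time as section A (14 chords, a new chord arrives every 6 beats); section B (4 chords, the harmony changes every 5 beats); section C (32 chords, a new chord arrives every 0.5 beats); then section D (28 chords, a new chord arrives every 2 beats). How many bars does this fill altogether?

A: 14 × 6 = 84 beats = 21 bars.
B: 4 × 5 = 20 beats = 5 bars.
C: 32 × 0.5 = 16 beats = 4 bars.
D: 28 × 2 = 56 beats = 14 bars.
Total: 21 + 5 + 4 + 14 = 44 bars.

44 bars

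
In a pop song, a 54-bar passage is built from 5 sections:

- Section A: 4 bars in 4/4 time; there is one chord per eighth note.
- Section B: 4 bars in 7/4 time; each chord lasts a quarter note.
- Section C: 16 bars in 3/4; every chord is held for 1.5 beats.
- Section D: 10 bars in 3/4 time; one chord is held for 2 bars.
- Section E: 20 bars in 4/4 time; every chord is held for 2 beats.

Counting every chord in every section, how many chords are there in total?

A: 4·4 = 16 beats, 16/0.5 = 32 chords.
B: 4·7 = 28 beats, 28/1 = 28 chords.
C: 16·3 = 48 beats, 48/1.5 = 32 chords.
D: 10·3 = 30 beats, 30/6 = 5 chords.
E: 20·4 = 80 beats, 80/2 = 40 chords.
Total: 32 + 28 + 32 + 5 + 40 = 137.

137 chords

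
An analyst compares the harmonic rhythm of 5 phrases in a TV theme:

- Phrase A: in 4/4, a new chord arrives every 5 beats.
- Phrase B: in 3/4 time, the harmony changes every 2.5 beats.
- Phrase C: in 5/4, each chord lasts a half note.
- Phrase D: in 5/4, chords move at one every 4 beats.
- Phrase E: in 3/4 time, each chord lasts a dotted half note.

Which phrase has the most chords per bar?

Phrase C

A: each chord is 5 beats in 4/4, so 0.8 per bar.
B: each chord is 2.5 beats in 3/4, so 1.2 per bar.
C: each chord is 2 beats in 5/4, so 2.5 per bar.
D: each chord is 4 beats in 5/4, so 1.25 per bar.
E: each chord is 3 beats in 3/4, so 1 per bar.
Fastest is C at 2.5 chords/bar.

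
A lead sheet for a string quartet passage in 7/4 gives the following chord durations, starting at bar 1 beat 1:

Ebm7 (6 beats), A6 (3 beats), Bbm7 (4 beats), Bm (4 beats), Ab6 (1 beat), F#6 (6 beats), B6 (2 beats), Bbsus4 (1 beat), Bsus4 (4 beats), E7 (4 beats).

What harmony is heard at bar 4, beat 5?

Beat 5 of bar 4 is beat (4−1)×7 + 5 = 26 overall.
Running totals: Ebm7 ends at 6, A6 ends at 9, Bbm7 ends at 13, Bm ends at 17, Ab6 ends at 18, F#6 ends at 24, B6 ends at 26.
Beat 26 falls within B6.

B6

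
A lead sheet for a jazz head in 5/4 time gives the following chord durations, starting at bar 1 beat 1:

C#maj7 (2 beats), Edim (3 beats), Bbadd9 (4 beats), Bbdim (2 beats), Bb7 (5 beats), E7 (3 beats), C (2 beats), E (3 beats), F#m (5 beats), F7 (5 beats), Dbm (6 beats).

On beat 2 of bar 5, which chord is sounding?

Beat 2 of bar 5 is beat (5−1)×5 + 2 = 22 overall.
Running totals: C#maj7 ends at 2, Edim ends at 5, Bbadd9 ends at 9, Bbdim ends at 11, Bb7 ends at 16, E7 ends at 19, C ends at 21, E ends at 24.
Beat 22 falls within E.

E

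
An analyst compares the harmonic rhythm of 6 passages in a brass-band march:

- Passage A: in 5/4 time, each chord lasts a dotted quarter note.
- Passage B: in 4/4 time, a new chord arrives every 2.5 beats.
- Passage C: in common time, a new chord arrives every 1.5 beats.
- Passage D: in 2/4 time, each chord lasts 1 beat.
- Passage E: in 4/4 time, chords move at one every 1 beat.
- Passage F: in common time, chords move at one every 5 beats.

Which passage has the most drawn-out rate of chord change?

A: 5/1.5 = 10/3 chords/bar.
B: 4/2.5 = 1.6 chords/bar.
C: 4/1.5 = 8/3 chords/bar.
D: 2/1 = 2 chords/bar.
E: 4/1 = 4 chords/bar.
F: 4/5 = 0.8 chords/bar.
Slowest is F at 0.8 chords/bar.

Passage F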